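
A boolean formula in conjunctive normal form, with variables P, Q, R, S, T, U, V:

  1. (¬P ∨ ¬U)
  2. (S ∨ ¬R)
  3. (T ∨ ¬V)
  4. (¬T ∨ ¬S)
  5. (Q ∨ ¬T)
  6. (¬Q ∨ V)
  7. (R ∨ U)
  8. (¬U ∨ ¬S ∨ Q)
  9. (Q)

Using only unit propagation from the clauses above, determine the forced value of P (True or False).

(Q) stands alone — Q = True.
(¬Q ∨ V) with Q = True leaves only V, so V = True.
(¬V ∨ T): since V = True, the clause reduces to (T). T = True.
(¬S ∨ ¬T) with T = True leaves only ¬S, so S = False.
From (¬R ∨ S) and S = False: R = False.
In (U ∨ R), R is now false; U must hold, so U = True.
(¬U ∨ ¬P): since U = True, the clause reduces to (¬P). P = False.

False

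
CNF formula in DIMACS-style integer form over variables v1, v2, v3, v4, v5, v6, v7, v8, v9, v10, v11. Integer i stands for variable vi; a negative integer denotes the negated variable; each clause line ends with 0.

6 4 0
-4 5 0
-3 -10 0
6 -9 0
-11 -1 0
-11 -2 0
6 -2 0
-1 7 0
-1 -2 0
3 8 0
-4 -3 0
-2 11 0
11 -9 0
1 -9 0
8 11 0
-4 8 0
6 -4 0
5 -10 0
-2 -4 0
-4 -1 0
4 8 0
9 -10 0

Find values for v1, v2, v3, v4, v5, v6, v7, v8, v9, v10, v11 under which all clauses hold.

Pure literal: v2 appears only negated; assign v2 = False.
Pure literal: v5 appears only positively; assign v5 = True.
Try v1 = False.
  then v9 is forced to False.
  then v10 is forced to False.
Try v3 = False.
  then v8 is forced to True.
For the remaining variables, v4 = False, v6 = True, v7 = False, v11 = False works.
Every clause has at least one true literal under this assignment.

v1 = F, v2 = F, v3 = F, v4 = F, v5 = T, v6 = T, v7 = F, v8 = T, v9 = F, v10 = F, v11 = F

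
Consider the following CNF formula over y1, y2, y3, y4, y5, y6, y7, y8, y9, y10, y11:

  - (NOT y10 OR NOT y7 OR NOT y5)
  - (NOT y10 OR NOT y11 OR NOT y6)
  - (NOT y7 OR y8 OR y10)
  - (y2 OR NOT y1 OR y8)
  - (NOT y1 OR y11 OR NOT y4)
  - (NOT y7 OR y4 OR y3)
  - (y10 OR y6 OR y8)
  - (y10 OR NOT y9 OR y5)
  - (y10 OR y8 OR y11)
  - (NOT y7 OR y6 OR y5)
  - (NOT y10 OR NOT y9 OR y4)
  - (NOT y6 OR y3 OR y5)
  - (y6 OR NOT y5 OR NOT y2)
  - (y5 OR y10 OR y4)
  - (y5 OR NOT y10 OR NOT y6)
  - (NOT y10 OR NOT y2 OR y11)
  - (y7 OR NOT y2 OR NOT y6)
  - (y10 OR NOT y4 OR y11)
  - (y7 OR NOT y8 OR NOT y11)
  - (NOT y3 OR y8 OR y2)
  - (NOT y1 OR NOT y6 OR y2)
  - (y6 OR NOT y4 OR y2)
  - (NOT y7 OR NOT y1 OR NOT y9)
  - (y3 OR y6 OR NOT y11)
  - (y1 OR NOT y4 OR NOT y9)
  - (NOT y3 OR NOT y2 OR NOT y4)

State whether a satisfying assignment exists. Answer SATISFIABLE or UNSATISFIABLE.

SATISFIABLE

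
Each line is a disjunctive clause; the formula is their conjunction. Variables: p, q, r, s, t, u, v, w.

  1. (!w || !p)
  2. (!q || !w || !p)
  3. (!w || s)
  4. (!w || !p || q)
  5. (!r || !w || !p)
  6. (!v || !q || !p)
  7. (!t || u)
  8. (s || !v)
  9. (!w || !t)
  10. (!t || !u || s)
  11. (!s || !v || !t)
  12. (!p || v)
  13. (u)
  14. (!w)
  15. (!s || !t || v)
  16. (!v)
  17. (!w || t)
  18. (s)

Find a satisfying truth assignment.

p = F, q = T, r = T, s = T, t = F, u = T, v = F, w = F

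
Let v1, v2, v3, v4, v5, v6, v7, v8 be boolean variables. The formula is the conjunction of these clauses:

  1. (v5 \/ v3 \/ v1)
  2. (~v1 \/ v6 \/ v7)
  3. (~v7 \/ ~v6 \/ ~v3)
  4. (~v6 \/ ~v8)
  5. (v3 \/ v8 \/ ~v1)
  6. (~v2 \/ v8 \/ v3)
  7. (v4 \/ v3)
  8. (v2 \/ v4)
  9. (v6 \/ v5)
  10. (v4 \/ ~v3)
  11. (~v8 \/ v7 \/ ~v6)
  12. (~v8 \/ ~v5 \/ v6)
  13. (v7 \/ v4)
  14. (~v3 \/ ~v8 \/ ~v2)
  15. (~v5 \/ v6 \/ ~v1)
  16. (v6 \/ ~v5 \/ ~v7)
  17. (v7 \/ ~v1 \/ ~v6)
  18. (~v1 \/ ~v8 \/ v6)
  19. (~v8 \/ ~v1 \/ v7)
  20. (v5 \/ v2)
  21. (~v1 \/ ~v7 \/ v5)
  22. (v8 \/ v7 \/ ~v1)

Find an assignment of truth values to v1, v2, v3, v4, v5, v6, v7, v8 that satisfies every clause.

v1=False  v2=True  v3=True  v4=True  v5=True  v6=True  v7=False  v8=False

Check each clause:
  1. (v5 \/ v1 \/ v3) — v3 is true.
  2. (v7 \/ v6 \/ ~v1) — ~v1 is true.
  3. (~v6 \/ ~v7 \/ ~v3) — ~v7 is true.
  4. (~v8 \/ ~v6) — ~v8 is true.
  5. (v3 \/ v8 \/ ~v1) — v3 is true.
  6. (v8 \/ ~v2 \/ v3) — v3 is true.
  7. (v4 \/ v3) — v3 is true.
  8. (v2 \/ v4) — v2 is true.
  9. (v5 \/ v6) — v5 is true.
  10. (~v3 \/ v4) — v4 is true.
  11. (~v6 \/ ~v8 \/ v7) — ~v8 is true.
  12. (v6 \/ ~v5 \/ ~v8) — ~v8 is true.
  13. (v7 \/ v4) — v4 is true.
  14. (~v3 \/ ~v2 \/ ~v8) — ~v8 is true.
  15. (v6 \/ ~v5 \/ ~v1) — v6 is true.
  16. (~v7 \/ v6 \/ ~v5) — ~v7 is true.
  17. (~v1 \/ v7 \/ ~v6) — ~v1 is true.
  18. (~v8 \/ ~v1 \/ v6) — ~v8 is true.
  19. (~v1 \/ v7 \/ ~v8) — ~v8 is true.
  20. (v2 \/ v5) — v2 is true.
  21. (v5 \/ ~v1 \/ ~v7) — ~v7 is true.
  22. (v8 \/ ~v1 \/ v7) — ~v1 is true.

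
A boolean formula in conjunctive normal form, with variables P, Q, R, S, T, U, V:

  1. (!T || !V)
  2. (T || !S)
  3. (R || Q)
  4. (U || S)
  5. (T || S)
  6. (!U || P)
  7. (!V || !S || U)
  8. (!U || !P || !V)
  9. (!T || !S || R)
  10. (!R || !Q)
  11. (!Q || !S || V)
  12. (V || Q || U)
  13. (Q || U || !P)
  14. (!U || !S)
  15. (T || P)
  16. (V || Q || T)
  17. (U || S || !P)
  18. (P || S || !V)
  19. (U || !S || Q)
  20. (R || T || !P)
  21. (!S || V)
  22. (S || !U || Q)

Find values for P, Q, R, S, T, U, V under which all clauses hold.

P=T, Q=T, R=F, S=F, T=T, U=T, V=F

Try P = True.
The remaining clauses are satisfied by Q = True, R = False, S = False, T = True, U = True, V = False.
Every clause has at least one true literal under this assignment.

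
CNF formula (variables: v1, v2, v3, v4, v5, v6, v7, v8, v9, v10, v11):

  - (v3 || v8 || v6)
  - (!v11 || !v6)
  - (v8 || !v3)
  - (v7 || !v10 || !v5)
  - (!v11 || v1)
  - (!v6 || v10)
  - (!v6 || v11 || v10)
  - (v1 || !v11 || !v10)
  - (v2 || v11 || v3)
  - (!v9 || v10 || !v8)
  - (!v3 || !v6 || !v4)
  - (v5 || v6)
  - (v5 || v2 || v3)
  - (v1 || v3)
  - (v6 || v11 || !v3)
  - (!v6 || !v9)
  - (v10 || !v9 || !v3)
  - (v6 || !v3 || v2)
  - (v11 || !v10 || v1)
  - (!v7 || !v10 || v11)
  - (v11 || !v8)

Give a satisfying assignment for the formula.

v1 occurs only positively in the remaining clauses — set v1 = True.
Pure literal: v2 appears only positively; assign v2 = True.
Branch on v3: take v3 = False.
For the remaining variables, v4 = True, v5 = True, v6 = False, v7 = True, v8 = True, v9 = False, v10 = False, v11 = True works.
Check each clause:
  1. (v8 || v6 || v3) — v8 is true.
  2. (!v11 || !v6) — !v6 is true.
  3. (v8 || !v3) — v8 is true.
  4. (v7 || !v10 || !v5) — !v10 is true.
  5. (!v11 || v1) — v1 is true.
  6. (v10 || !v6) — !v6 is true.
  7. (!v6 || v10 || v11) — v11 is true.
  8. (v1 || !v10 || !v11) — v1 is true.
  9. (v11 || v2 || v3) — v2 is true.
  10. (!v8 || !v9 || v10) — !v9 is true.
  11. (!v6 || !v3 || !v4) — !v6 is true.
  12. (v6 || v5) — v5 is true.
  13. (v2 || v3 || v5) — v2 is true.
  14. (v1 || v3) — v1 is true.
  15. (v11 || !v3 || v6) — v11 is true.
  16. (!v9 || !v6) — !v6 is true.
  17. (!v9 || v10 || !v3) — !v3 is true.
  18. (!v3 || v2 || v6) — v2 is true.
  19. (!v10 || v1 || v11) — v1 is true.
  20. (v11 || !v10 || !v7) — v11 is true.
  21. (v11 || !v8) — v11 is true.

v1=True, v2=True, v3=False, v4=True, v5=True, v6=False, v7=True, v8=True, v9=False, v10=False, v11=True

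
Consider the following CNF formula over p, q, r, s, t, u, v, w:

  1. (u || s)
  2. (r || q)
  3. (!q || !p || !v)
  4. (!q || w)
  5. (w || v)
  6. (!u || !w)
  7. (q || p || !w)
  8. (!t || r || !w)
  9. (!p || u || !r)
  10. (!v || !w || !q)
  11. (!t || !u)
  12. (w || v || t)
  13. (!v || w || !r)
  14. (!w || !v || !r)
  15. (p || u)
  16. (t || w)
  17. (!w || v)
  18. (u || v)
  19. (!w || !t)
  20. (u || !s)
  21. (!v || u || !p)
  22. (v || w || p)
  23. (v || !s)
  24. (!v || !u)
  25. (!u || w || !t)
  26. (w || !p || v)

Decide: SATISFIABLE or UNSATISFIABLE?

w = True:
  propagation gives u=False, s=True; an empty clause results — contradiction.
w = False:
  propagation gives q=False, r=True, v=True; an empty clause results — contradiction.
Every branch closes, so no satisfying assignment exists.

UNSATISFIABLE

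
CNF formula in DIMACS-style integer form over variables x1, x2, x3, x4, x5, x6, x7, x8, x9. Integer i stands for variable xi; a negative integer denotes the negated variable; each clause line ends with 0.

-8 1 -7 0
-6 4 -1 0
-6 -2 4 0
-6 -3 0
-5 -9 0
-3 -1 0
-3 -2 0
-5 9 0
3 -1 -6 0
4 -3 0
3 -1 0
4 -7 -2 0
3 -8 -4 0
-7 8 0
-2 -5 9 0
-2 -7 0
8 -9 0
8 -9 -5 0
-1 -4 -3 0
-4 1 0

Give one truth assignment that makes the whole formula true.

x2 occurs only negated in the remaining clauses — set x2 = False.
Pure literal: x5 appears only negated; assign x5 = False.
Branch on x1: take x1 = False.
  then x4 is forced to False.
  then x3 is forced to False.
For the remaining variables, x6 = True, x7 = False, x8 = True, x9 = False works.

x1=F, x2=F, x3=F, x4=F, x5=F, x6=T, x7=F, x8=T, x9=F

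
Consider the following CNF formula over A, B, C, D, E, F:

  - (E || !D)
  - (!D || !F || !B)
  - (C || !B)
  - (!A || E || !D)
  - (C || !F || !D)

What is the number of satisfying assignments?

Split on D, then B.
  D=T, B=T: remaining (A,C,E,F) ∈ {(F,T,T,F); (T,T,T,F)} — 2.
  D=T, B=F: A free; 3 ways for (C,E,F) × 2^1 = 6.
  D=F, B=T: forces C=T; A, E, F free → 2^3 = 8.
  D=F, B=F: A, C, E, F free → 2^4 = 16.
Total: 2 + 6 + 8 + 16 = 32.

32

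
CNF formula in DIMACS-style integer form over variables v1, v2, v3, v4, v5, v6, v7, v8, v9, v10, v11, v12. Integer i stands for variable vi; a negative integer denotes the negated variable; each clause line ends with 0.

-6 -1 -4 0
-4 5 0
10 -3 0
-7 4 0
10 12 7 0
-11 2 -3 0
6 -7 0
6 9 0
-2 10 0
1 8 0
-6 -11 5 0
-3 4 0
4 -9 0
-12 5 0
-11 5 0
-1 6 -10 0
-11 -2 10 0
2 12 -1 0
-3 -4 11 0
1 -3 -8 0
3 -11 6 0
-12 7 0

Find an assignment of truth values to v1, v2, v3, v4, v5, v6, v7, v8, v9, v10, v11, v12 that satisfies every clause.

v1 = F, v2 = T, v3 = F, v4 = T, v5 = T, v6 = T, v7 = F, v8 = T, v9 = T, v10 = T, v11 = T, v12 = F

Check each clause:
  1. (¬v1 ∨ ¬v4 ∨ ¬v6) — ¬v1 is true.
  2. (v5 ∨ ¬v4) — v5 is true.
  3. (v10 ∨ ¬v3) — v10 is true.
  4. (¬v7 ∨ v4) — ¬v7 is true.
  5. (v12 ∨ v7 ∨ v10) — v10 is true.
  6. (¬v3 ∨ v2 ∨ ¬v11) — ¬v3 is true.
  7. (v6 ∨ ¬v7) — ¬v7 is true.
  8. (v9 ∨ v6) — v9 is true.
  9. (v10 ∨ ¬v2) — v10 is true.
  10. (v1 ∨ v8) — v8 is true.
  11. (¬v11 ∨ v5 ∨ ¬v6) — v5 is true.
  12. (¬v3 ∨ v4) — v4 is true.
  13. (¬v9 ∨ v4) — v4 is true.
  14. (¬v12 ∨ v5) — ¬v12 is true.
  15. (v5 ∨ ¬v11) — v5 is true.
  16. (v6 ∨ ¬v10 ∨ ¬v1) — ¬v1 is true.
  17. (v10 ∨ ¬v2 ∨ ¬v11) — v10 is true.
  18. (v12 ∨ v2 ∨ ¬v1) — v2 is true.
  19. (¬v3 ∨ ¬v4 ∨ v11) — v11 is true.
  20. (v1 ∨ ¬v3 ∨ ¬v8) — ¬v3 is true.
  21. (¬v11 ∨ v3 ∨ v6) — v6 is true.
  22. (v7 ∨ ¬v12) — ¬v12 is true.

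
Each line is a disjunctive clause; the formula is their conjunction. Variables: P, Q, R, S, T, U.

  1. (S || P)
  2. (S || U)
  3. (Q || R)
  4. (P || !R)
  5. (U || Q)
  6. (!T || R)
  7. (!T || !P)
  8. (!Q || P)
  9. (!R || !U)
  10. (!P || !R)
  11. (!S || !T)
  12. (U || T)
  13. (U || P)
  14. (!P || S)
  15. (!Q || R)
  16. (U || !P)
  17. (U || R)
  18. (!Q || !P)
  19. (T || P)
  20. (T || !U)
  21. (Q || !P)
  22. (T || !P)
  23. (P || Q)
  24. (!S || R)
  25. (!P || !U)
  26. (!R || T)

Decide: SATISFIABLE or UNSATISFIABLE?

UNSATISFIABLE

P = True:
  propagation gives T=False; an empty clause results — contradiction.
P = False:
  propagation gives S=True, R=False; an empty clause results — contradiction.
Every branch closes, so no satisfying assignment exists.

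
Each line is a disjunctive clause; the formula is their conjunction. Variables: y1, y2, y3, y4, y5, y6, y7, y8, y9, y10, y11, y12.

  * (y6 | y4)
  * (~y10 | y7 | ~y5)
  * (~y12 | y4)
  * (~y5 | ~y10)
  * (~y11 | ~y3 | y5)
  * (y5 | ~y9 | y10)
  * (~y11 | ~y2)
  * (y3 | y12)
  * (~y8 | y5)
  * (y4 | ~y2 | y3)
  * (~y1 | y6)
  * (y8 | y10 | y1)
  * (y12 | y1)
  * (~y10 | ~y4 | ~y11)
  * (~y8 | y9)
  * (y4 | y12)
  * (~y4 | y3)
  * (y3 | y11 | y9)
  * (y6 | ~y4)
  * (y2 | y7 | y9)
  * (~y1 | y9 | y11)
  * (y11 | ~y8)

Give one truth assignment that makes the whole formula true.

y1=F, y2=T, y3=T, y4=T, y5=F, y6=T, y7=T, y8=F, y9=T, y10=T, y11=F, y12=T

Pure literal: y6 appears only positively; assign y6 = True.
Pure literal: y7 appears only positively; assign y7 = True.
Branch on y1: take y1 = False.
  then y12 is forced to True.
  then y4 is forced to True.
  then y3 is forced to True.
Set y2 = True and propagate.
  then y11 is forced to False.
  then y8 is forced to False.
  then y10 is forced to True.
  then y5 is forced to False.
y9 is now unconstrained; take y9 = True.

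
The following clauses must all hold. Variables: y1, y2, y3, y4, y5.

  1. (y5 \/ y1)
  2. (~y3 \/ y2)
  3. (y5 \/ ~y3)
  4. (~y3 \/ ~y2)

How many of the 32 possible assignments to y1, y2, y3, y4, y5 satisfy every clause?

12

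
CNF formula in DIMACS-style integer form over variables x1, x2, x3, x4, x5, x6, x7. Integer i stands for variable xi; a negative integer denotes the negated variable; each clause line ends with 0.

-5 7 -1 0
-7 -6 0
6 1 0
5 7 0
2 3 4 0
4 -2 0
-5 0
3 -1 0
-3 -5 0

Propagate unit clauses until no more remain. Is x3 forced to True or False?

True

(NOT x5) is a unit clause: x5 = False.
(x5 OR x7) with x5 = False leaves only x7, so x7 = True.
(NOT x7 OR NOT x6) with x7 = True leaves only NOT x6, so x6 = False.
In (x6 OR x1), x6 is now false; x1 must hold, so x1 = True.
In (x3 OR NOT x1), NOT x1 is now false; x3 must hold, so x3 = True.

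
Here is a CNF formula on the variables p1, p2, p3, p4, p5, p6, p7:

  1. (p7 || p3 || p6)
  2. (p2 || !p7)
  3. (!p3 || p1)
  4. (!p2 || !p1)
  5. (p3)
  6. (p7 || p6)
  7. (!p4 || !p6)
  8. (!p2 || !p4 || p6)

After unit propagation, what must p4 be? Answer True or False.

False

(p3) is a unit clause: p3 = True.
(!p3 || p1): since p3 = True, the clause reduces to (p1). p1 = True.
(!p1 || !p2): since p1 = True, the clause reduces to (!p2). p2 = False.
From (p2 || !p7) and p2 = False: p7 = False.
(p7 || p6): since p7 = False, the clause reduces to (p6). p6 = True.
From (!p4 || !p6) and p6 = True: p4 = False.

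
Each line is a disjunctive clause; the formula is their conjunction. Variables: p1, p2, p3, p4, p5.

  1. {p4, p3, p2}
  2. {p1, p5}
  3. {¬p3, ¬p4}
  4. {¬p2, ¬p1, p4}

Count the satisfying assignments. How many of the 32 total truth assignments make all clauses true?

11

Case analysis on p4 and p1:
  p4=T, p1=T: remaining (p2,p3,p5) ∈ {(F,F,F); (F,F,T); (T,F,F); (T,F,T)} — 4.
  p4=T, p1=F: remaining (p2,p3,p5) ∈ {(F,F,T); (T,F,T)} — 2.
  p4=F, p1=T: remaining (p2,p3,p5) ∈ {(F,T,F); (F,T,T)} — 2.
  p4=F, p1=F: remaining (p2,p3,p5) ∈ {(F,T,T); (T,F,T); (T,T,T)} — 3.
Total: 4 + 2 + 2 + 3 = 11.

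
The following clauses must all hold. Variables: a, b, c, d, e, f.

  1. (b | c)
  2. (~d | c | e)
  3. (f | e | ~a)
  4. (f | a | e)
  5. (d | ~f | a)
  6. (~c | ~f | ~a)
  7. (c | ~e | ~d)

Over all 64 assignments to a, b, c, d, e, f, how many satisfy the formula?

16

Case analysis on a and c:
  a=T, c=T: remaining (b,d,e,f) ∈ {(F,F,T,F); (F,T,T,F); (T,F,T,F); (T,T,T,F)} — 4.
  a=T, c=F: remaining (b,d,e,f) ∈ {(T,F,F,T); (T,F,T,F); (T,F,T,T)} — 3.
  a=F, c=T: b free; 4 ways for (d,e,f) × 2^1 = 8.
  a=F, c=F: remaining (b,d,e,f) ∈ {(T,F,T,F)} — 1.
Total: 4 + 3 + 8 + 1 = 16.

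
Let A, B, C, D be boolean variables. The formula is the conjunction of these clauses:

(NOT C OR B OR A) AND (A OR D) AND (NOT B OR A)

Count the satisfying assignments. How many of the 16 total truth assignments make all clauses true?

Case analysis on A and B:
  A=T, B=T: remaining (C,D) ∈ {(F,F); (F,T); (T,F); (T,T)} — 4.
  A=T, B=F: remaining (C,D) ∈ {(F,F); (F,T); (T,F); (T,T)} — 4.
  A=F, B=T: a clause becomes empty — 0.
  A=F, B=F: remaining (C,D) ∈ {(F,T)} — 1.
Total: 4 + 4 + 0 + 1 = 9.

9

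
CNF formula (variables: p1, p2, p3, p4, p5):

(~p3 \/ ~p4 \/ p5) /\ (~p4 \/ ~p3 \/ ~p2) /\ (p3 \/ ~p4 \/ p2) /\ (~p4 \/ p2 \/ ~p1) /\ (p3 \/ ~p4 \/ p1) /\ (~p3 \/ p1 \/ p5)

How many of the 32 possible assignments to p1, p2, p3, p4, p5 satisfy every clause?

17

Split on p3, then p4.
  p3=1, p4=1: remaining (p1,p2,p5) ∈ {(0,0,1)} — 1.
  p3=1, p4=0: p2 free; 3 ways for (p1,p5) × 2^1 = 6.
  p3=0, p4=1: remaining (p1,p2,p5) ∈ {(1,1,0); (1,1,1)} — 2.
  p3=0, p4=0: p1, p2, p5 free → 2^3 = 8.
Total: 1 + 6 + 2 + 8 = 17.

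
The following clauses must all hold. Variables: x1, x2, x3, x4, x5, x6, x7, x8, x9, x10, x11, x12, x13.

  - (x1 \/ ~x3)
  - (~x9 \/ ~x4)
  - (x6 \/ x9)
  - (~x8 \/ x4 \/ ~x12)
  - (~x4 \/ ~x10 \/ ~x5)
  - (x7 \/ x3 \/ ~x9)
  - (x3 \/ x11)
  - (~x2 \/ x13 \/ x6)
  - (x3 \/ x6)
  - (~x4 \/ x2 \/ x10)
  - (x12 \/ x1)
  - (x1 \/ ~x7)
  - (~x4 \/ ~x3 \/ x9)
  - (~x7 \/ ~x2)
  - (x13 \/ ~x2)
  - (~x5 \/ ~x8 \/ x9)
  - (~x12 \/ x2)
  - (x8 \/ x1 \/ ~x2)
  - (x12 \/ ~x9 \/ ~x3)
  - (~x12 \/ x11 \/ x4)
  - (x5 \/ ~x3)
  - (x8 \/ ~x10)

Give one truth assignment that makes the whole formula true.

x1=T  x2=F  x3=F  x4=F  x5=F  x6=T  x7=F  x8=F  x9=F  x10=F  x11=T  x12=F  x13=T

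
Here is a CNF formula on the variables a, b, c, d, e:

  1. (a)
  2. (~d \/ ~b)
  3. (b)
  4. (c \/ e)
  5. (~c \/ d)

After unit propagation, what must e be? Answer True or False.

True

Unit clause (a) sets a = True.
(b) stands alone — b = True.
From (~d \/ ~b) and b = True: d = False.
From (~c \/ d) and d = False: c = False.
From (e \/ c) and c = False: e = True.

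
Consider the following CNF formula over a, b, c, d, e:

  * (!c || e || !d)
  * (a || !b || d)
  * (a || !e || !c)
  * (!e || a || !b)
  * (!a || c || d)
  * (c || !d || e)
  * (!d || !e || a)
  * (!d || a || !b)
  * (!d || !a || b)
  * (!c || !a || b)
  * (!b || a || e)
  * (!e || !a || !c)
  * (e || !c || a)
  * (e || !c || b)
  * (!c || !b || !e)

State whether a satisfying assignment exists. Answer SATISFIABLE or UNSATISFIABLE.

SATISFIABLE

Branch on a: take a = False.
For the remaining variables, b = False, c = False, d = False, e = True works.
So a=0, b=0, c=0, d=0, e=1 is a satisfying assignment.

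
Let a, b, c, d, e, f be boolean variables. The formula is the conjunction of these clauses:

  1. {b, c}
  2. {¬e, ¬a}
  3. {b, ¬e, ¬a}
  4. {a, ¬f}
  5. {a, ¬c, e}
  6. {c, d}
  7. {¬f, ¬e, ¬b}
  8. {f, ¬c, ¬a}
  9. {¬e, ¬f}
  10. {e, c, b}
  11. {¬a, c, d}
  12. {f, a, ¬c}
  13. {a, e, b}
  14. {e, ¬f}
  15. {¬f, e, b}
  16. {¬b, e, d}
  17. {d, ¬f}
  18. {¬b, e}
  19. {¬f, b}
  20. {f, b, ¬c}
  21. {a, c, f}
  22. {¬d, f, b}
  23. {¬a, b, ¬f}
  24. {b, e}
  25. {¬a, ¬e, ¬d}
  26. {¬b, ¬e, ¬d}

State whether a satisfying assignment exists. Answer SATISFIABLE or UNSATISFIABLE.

UNSATISFIABLE

b = True:
  propagation gives e=True, a=False, f=False, c=False; an empty clause results — contradiction.
b = False:
  propagation gives c=True, f=False; an empty clause results — contradiction.
Every branch closes, so no satisfying assignment exists.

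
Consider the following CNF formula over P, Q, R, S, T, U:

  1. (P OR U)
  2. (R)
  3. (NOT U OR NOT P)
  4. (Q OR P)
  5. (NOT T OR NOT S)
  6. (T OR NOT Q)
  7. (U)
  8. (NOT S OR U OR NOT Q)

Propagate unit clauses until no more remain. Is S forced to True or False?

Unit clause (R) sets R = True.
(U) stands alone — U = True.
In (NOT P OR NOT U), NOT U is now false; NOT P must hold, so P = False.
(P OR Q): since P = False, the clause reduces to (Q). Q = True.
In (NOT Q OR T), NOT Q is now false; T must hold, so T = True.
From (NOT S OR NOT T) and T = True: S = False.

False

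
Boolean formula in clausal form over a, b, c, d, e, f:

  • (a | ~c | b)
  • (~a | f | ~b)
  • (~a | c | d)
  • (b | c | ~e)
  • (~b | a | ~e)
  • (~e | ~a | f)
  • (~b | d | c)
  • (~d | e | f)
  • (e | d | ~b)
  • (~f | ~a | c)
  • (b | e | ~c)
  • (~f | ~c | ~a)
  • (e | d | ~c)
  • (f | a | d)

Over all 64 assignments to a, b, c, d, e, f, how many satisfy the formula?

Satisfying assignments:
  a=F b=F c=F d=F e=F f=T
  a=F b=F c=F d=T e=F f=T
  a=F b=T c=F d=T e=F f=T
  a=F b=T c=T d=T e=F f=T
Count: 4.

4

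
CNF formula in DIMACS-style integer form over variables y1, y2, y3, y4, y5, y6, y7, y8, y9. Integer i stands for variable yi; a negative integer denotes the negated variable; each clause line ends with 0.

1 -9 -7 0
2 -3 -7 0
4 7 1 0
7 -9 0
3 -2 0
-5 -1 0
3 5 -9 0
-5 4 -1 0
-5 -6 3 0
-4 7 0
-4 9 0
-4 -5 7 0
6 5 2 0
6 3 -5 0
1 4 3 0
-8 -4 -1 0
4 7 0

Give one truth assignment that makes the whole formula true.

y8 occurs only negated in the remaining clauses — set y8 = False.
Set y1 = True and propagate.
  then y5 is forced to False.
Try y2 = False.
  then y6 is forced to True.
The remaining clauses are satisfied by y3 = False, y4 = False, y7 = True, y9 = False.

y1 = True, y2 = False, y3 = False, y4 = False, y5 = False, y6 = True, y7 = True, y8 = False, y9 = False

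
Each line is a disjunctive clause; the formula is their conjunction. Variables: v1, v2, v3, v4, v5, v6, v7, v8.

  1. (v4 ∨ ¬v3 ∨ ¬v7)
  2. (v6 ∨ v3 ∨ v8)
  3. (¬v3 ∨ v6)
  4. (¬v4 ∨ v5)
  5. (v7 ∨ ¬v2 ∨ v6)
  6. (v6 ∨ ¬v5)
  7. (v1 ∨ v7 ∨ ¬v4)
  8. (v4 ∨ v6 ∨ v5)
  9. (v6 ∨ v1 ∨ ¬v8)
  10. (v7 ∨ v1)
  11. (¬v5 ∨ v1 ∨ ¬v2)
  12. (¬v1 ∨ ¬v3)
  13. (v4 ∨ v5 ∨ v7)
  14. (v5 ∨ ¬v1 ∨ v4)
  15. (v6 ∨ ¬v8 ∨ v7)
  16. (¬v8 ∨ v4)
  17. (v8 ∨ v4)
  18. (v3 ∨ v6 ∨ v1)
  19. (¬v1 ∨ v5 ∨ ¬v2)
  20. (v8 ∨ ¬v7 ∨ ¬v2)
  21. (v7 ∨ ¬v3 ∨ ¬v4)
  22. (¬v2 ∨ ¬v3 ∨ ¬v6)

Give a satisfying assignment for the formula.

v1 = T, v2 = F, v3 = F, v4 = T, v5 = T, v6 = T, v7 = T, v8 = T

Pure literal: v2 appears only negated; assign v2 = False.
Branch on v1: take v1 = True.
  then v3 is forced to False.
Set v4 = True and propagate.
  then v5 is forced to True.
  then v6 is forced to True.
v7, v8 are now unconstrained; take v7 = True, v8 = True.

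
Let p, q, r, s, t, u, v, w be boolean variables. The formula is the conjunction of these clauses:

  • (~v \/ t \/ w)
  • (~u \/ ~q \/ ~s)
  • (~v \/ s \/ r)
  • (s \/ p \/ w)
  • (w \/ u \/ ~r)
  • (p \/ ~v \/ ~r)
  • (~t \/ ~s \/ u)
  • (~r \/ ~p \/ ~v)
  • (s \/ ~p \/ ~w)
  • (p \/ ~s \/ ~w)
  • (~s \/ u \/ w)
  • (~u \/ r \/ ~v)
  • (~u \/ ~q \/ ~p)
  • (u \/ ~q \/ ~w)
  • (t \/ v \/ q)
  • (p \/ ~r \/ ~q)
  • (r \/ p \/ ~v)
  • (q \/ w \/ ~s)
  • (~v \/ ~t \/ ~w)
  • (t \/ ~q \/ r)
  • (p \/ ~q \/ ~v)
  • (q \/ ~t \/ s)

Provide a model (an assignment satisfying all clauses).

p=False, q=True, r=False, s=False, t=True, u=True, v=False, w=True

Branch on p: take p = False.
Try q = True.
  then r is forced to False.
  then v is forced to False.
  then t is forced to True.
Branch on s: take s = False.
  then w is forced to True.
  then u is forced to True.
Every clause has at least one true literal under this assignment.
Check each clause:
  1. (w \/ ~v \/ t) — w is true.
  2. (~u \/ ~s \/ ~q) — ~s is true.
  3. (r \/ ~v \/ s) — ~v is true.
  4. (p \/ w \/ s) — w is true.
  5. (~r \/ u \/ w) — w is true.
  6. (p \/ ~r \/ ~v) — ~r is true.
  7. (u \/ ~t \/ ~s) — ~s is true.
  8. (~v \/ ~p \/ ~r) — ~v is true.
  9. (~w \/ s \/ ~p) — ~p is true.
  10. (p \/ ~w \/ ~s) — ~s is true.
  11. (~s \/ u \/ w) — w is true.
  12. (~u \/ ~v \/ r) — ~v is true.
  13. (~p \/ ~q \/ ~u) — ~p is true.
  14. (u \/ ~w \/ ~q) — u is true.
  15. (t \/ q \/ v) — q is true.
  16. (p \/ ~r \/ ~q) — ~r is true.
  17. (p \/ ~v \/ r) — ~v is true.
  18. (w \/ q \/ ~s) — w is true.
  19. (~w \/ ~v \/ ~t) — ~v is true.
  20. (~q \/ r \/ t) — t is true.
  21. (~q \/ ~v \/ p) — ~v is true.
  22. (~t \/ q \/ s) — q is true.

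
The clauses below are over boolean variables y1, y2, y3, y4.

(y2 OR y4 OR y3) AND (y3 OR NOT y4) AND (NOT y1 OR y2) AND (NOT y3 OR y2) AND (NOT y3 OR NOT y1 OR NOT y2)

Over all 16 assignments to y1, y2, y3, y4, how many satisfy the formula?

Satisfying assignments:
  y1=F y2=T y3=F y4=F
  y1=F y2=T y3=T y4=F
  y1=F y2=T y3=T y4=T
  y1=T y2=T y3=F y4=F
That's 4 in total.

4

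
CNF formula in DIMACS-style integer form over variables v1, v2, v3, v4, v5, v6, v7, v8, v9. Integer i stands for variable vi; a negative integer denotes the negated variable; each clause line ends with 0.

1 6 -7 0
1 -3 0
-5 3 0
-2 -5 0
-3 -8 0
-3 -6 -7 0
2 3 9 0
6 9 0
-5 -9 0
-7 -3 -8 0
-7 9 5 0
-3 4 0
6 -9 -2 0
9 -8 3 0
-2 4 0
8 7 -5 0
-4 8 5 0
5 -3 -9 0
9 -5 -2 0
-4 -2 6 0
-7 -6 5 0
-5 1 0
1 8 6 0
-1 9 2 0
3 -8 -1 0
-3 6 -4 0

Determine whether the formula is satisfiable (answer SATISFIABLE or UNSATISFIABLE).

SATISFIABLE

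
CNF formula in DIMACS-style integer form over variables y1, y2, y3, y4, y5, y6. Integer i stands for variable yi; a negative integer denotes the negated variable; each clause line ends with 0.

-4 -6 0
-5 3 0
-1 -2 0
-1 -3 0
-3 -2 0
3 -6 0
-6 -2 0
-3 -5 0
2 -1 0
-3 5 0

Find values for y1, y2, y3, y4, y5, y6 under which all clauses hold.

y1=F, y2=F, y3=F, y4=T, y5=F, y6=F

y1 occurs only negated in the remaining clauses — set y1 = False.
y6 occurs only negated in the remaining clauses — set y6 = False.
Set y2 = False and propagate.
Branch on y3: take y3 = False.
  then y5 is forced to False.
y4 is now unconstrained; take y4 = True.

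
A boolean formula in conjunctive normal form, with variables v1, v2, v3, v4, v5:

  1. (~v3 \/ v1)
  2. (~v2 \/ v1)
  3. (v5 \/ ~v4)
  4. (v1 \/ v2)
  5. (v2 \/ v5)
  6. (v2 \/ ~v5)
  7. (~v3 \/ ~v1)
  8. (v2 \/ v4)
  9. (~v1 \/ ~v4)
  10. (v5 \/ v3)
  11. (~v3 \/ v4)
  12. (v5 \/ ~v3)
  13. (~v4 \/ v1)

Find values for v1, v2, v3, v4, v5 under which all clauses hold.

v1=1, v2=1, v3=0, v4=0, v5=1

Try v1 = True.
  then v3 is forced to False.
  then v4 is forced to False.
  then v2 is forced to True.
  then v5 is forced to True.
Check each clause:
  1. (v1 \/ ~v3) — v1 is true.
  2. (v1 \/ ~v2) — v1 is true.
  3. (v5 \/ ~v4) — ~v4 is true.
  4. (v2 \/ v1) — v1 is true.
  5. (v5 \/ v2) — v2 is true.
  6. (v2 \/ ~v5) — v2 is true.
  7. (~v3 \/ ~v1) — ~v3 is true.
  8. (v2 \/ v4) — v2 is true.
  9. (~v1 \/ ~v4) — ~v4 is true.
  10. (v3 \/ v5) — v5 is true.
  11. (~v3 \/ v4) — ~v3 is true.
  12. (v5 \/ ~v3) — ~v3 is true.
  13. (~v4 \/ v1) — v1 is true.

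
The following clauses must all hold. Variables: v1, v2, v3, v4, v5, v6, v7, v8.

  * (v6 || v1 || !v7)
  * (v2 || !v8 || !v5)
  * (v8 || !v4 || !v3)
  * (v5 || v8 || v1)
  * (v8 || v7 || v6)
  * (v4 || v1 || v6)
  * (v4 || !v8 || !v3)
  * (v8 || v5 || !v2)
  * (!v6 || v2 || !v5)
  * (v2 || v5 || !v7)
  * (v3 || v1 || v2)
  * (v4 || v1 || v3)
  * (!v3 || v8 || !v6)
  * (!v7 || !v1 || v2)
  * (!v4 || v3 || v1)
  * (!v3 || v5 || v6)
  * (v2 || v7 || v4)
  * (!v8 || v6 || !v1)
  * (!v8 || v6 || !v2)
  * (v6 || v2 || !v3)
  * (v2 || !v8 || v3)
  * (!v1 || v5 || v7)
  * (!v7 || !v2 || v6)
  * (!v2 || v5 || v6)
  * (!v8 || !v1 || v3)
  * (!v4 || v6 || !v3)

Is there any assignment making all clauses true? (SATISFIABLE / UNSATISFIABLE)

SATISFIABLE

Try v1 = False.
Set v2 = True and propagate.
Try v3 = True.
For the remaining variables, v4 = True, v5 = True, v6 = True, v7 = False, v8 = True works.
Every clause has at least one true literal under this assignment.
So v1=False  v2=True  v3=True  v4=True  v5=True  v6=True  v7=False  v8=True is a satisfying assignment.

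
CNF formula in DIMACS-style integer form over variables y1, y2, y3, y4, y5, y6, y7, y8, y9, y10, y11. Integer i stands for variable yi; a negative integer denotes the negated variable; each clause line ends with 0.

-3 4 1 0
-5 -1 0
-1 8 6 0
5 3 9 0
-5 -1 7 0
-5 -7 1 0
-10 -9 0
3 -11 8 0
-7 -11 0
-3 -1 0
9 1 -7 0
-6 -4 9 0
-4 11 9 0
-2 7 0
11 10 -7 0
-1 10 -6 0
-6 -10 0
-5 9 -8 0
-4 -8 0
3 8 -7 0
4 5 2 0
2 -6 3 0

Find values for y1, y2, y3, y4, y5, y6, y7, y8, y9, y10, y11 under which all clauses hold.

y1=False, y2=False, y3=True, y4=True, y5=False, y6=True, y7=False, y8=False, y9=True, y10=False, y11=True

Set y1 = False and propagate.
The remaining clauses are satisfied by y2 = False, y3 = True, y4 = True, y5 = False, y6 = True, y7 = False, y8 = False, y9 = True, y10 = False, y11 = True.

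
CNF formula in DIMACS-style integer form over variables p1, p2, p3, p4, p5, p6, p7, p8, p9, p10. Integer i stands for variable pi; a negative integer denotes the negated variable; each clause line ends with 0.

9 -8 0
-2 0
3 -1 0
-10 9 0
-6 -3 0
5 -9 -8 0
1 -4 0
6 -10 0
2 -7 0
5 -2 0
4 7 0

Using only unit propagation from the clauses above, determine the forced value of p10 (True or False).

(~p2) is a unit clause: p2 = False.
(~p7 \/ p2) with p2 = False leaves only ~p7, so p7 = False.
(p7 \/ p4): since p7 = False, the clause reduces to (p4). p4 = True.
From (~p4 \/ p1) and p4 = True: p1 = True.
From (p3 \/ ~p1) and p1 = True: p3 = True.
From (~p3 \/ ~p6) and p3 = True: p6 = False.
(~p10 \/ p6): since p6 = False, the clause reduces to (~p10). p10 = False.

False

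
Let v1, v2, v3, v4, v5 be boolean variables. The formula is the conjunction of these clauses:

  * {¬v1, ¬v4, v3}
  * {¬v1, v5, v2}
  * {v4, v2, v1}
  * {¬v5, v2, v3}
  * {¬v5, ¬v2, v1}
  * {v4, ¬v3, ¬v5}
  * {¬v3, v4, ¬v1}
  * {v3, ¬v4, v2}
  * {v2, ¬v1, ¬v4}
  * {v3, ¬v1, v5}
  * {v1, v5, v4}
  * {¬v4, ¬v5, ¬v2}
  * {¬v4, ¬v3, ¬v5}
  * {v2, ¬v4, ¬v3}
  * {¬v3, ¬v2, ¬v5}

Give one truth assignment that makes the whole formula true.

v1 = False, v2 = True, v3 = False, v4 = True, v5 = False

Try v1 = False.
For the remaining variables, v2 = True, v3 = False, v4 = True, v5 = False works.
Every clause has at least one true literal under this assignment.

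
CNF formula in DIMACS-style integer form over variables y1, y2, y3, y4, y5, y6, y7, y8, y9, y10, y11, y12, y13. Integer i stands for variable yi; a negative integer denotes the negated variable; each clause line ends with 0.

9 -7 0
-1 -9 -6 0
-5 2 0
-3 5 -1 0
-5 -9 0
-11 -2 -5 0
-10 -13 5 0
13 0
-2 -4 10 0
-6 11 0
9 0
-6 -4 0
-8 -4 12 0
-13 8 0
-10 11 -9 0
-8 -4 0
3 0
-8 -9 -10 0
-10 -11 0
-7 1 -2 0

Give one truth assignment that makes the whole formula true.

y1 = 0, y2 = 0, y3 = 1, y4 = 0, y5 = 0, y6 = 0, y7 = 1, y8 = 1, y9 = 1, y10 = 0, y11 = 1, y12 = 1, y13 = 1

The clause (y13) is unit: y13 must be True.
(y9) is a unit clause, so y9 = True.
Unit propagation: (!y5) forces y5 = False.
The clause (!y10) is unit: y10 must be False.
Unit propagation: (y8) forces y8 = True.
Unit propagation: (!y4) forces y4 = False.
Unit propagation: (y3) forces y3 = True.
The clause (!y1) is unit: y1 must be False.
y2 occurs only negated in the remaining clauses — set y2 = False.
Pure literal: y6 appears only negated; assign y6 = False.
y7, y11, y12 are now unconstrained; take y7 = True, y11 = True, y12 = True.
Every clause has at least one true literal under this assignment.
Check each clause:
  1. (!y7 || y9) — y9 is true.
  2. (!y1 || !y6 || !y9) — !y6 is true.
  3. (!y5 || y2) — !y5 is true.
  4. (!y3 || y5 || !y1) — !y1 is true.
  5. (!y9 || !y5) — !y5 is true.
  6. (!y5 || !y2 || !y11) — !y5 is true.
  7. (!y10 || !y13 || y5) — !y10 is true.
  8. (y13) — y13 is true.
  9. (y10 || !y2 || !y4) — !y4 is true.
  10. (!y6 || y11) — !y6 is true.
  11. (y9) — y9 is true.
  12. (!y6 || !y4) — !y6 is true.
  13. (!y8 || y12 || !y4) — y12 is true.
  14. (y8 || !y13) — y8 is true.
  15. (y11 || !y9 || !y10) — y11 is true.
  16. (!y8 || !y4) — !y4 is true.
  17. (y3) — y3 is true.
  18. (!y8 || !y9 || !y10) — !y10 is true.
  19. (!y10 || !y11) — !y10 is true.
  20. (y1 || !y7 || !y2) — !y2 is true.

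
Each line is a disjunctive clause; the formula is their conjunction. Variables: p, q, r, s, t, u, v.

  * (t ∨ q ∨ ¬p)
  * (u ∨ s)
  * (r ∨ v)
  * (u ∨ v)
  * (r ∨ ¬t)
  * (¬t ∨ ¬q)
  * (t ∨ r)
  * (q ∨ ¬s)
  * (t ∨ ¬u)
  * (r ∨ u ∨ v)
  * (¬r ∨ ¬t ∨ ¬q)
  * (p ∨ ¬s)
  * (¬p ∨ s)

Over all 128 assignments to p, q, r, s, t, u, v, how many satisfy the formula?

3

Satisfying assignments:
  p=0 q=0 r=1 s=0 t=1 u=1 v=0
  p=0 q=0 r=1 s=0 t=1 u=1 v=1
  p=1 q=1 r=1 s=1 t=0 u=0 v=1
That's 3 in total.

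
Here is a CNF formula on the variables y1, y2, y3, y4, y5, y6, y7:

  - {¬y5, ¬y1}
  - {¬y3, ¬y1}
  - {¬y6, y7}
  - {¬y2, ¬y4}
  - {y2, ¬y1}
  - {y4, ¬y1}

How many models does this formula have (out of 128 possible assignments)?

36

Split on y1, then y2.
  y1=1, y2=1: a clause becomes empty — 0.
  y1=1, y2=0: a clause becomes empty — 0.
  y1=0, y2=1: y3, y5 free; 3 ways for (y4,y6,y7) × 2^2 = 12.
  y1=0, y2=0: y3, y4, y5 free; 3 ways for (y6,y7) × 2^3 = 24.
Total: 0 + 0 + 12 + 24 = 36.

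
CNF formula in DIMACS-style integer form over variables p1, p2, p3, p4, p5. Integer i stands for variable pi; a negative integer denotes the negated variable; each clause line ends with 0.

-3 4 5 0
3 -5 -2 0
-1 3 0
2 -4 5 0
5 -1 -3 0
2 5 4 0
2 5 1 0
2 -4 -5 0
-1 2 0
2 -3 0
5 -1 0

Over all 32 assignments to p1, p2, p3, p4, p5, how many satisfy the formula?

8

The models are:
  p1=0 p2=0 p3=0 p4=0 p5=1
  p1=0 p2=1 p3=0 p4=0 p5=0
  p1=0 p2=1 p3=0 p4=1 p5=0
  p1=0 p2=1 p3=1 p4=0 p5=1
  p1=0 p2=1 p3=1 p4=1 p5=0
  p1=0 p2=1 p3=1 p4=1 p5=1
  p1=1 p2=1 p3=1 p4=0 p5=1
  p1=1 p2=1 p3=1 p4=1 p5=1
Count: 8.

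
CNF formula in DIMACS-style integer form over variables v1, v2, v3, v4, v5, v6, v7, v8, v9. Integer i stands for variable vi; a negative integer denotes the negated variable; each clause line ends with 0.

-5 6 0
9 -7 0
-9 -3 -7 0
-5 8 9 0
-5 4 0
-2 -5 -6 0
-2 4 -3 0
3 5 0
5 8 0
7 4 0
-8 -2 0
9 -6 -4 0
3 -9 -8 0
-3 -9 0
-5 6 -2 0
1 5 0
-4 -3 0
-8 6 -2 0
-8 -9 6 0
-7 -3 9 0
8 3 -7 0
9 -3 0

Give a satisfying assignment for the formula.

v1 occurs only positively in the remaining clauses — set v1 = True.
v2 occurs only negated in the remaining clauses — set v2 = False.
Set v3 = False and propagate.
  then v5 is forced to True.
  then v6 is forced to True.
  then v4 is forced to True.
  then v9 is forced to True.
  then v8 is forced to False.
  then v7 is forced to False.

v1 = 1, v2 = 0, v3 = 0, v4 = 1, v5 = 1, v6 = 1, v7 = 0, v8 = 0, v9 = 1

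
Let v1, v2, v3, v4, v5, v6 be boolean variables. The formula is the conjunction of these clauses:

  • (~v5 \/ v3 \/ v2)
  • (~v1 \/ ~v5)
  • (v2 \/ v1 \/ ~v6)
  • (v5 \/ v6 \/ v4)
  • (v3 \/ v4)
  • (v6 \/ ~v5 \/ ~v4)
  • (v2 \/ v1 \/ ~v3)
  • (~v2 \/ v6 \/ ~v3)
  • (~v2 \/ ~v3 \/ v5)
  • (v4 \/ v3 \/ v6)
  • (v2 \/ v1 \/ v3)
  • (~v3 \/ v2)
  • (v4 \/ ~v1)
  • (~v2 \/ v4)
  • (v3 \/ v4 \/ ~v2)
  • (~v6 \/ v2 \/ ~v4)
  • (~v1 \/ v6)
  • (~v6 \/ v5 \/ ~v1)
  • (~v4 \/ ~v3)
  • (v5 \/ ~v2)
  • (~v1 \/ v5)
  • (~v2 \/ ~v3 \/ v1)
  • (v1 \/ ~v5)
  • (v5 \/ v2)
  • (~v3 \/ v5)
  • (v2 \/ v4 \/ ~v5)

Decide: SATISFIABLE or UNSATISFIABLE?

v2 = True:
  propagation gives v4=True, v3=False, v5=True, v1=False; an empty clause results — contradiction.
v2 = False:
  propagation gives v3=False, v5=False; an empty clause results — contradiction.
Every branch closes, so no satisfying assignment exists.

UNSATISFIABLE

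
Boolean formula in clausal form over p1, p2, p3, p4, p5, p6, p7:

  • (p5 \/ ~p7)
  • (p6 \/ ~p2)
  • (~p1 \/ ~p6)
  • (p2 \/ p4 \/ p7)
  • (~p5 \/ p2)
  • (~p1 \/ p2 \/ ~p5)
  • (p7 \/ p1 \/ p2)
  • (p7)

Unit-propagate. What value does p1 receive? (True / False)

False

(p7) is a unit clause: p7 = True.
(p5 \/ ~p7) with p7 = True leaves only p5, so p5 = True.
From (p2 \/ ~p5) and p5 = True: p2 = True.
In (~p2 \/ p6), ~p2 is now false; p6 must hold, so p6 = True.
From (~p6 \/ ~p1) and p6 = True: p1 = False.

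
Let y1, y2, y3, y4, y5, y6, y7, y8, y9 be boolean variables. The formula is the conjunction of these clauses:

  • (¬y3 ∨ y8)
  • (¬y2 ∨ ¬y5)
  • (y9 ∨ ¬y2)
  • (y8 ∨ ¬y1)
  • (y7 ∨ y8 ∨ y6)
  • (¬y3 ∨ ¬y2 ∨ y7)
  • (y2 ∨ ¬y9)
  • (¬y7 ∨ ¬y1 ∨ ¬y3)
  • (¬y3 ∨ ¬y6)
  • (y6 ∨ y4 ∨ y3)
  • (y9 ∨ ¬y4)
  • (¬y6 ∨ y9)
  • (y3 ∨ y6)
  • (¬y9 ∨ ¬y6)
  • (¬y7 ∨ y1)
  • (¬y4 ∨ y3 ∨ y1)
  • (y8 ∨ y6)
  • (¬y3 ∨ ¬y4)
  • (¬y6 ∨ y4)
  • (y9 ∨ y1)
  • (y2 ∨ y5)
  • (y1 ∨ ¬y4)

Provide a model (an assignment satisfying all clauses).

y1=True, y2=False, y3=True, y4=False, y5=True, y6=False, y7=False, y8=True, y9=False

Check each clause:
  1. (¬y3 ∨ y8) — y8 is true.
  2. (¬y5 ∨ ¬y2) — ¬y2 is true.
  3. (¬y2 ∨ y9) — ¬y2 is true.
  4. (y8 ∨ ¬y1) — y8 is true.
  5. (y8 ∨ y6 ∨ y7) — y8 is true.
  6. (¬y3 ∨ ¬y2 ∨ y7) — ¬y2 is true.
  7. (¬y9 ∨ y2) — ¬y9 is true.
  8. (¬y7 ∨ ¬y3 ∨ ¬y1) — ¬y7 is true.
  9. (¬y6 ∨ ¬y3) — ¬y6 is true.
  10. (y4 ∨ y6 ∨ y3) — y3 is true.
  11. (y9 ∨ ¬y4) — ¬y4 is true.
  12. (¬y6 ∨ y9) — ¬y6 is true.
  13. (y6 ∨ y3) — y3 is true.
  14. (¬y6 ∨ ¬y9) — ¬y6 is true.
  15. (¬y7 ∨ y1) — ¬y7 is true.
  16. (¬y4 ∨ y1 ∨ y3) — y1 is true.
  17. (y8 ∨ y6) — y8 is true.
  18. (¬y3 ∨ ¬y4) — ¬y4 is true.
  19. (¬y6 ∨ y4) — ¬y6 is true.
  20. (y9 ∨ y1) — y1 is true.
  21. (y2 ∨ y5) — y5 is true.
  22. (¬y4 ∨ y1) — y1 is true.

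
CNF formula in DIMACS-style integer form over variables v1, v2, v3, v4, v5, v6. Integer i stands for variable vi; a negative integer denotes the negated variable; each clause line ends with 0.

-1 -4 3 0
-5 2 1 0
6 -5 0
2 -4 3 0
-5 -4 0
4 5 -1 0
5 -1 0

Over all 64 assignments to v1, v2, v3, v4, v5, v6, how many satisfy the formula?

20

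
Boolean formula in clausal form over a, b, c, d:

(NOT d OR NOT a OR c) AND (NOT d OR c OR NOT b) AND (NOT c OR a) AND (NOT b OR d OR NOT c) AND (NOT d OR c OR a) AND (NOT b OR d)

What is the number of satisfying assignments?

Satisfying assignments:
  a=0 b=0 c=0 d=0
  a=1 b=0 c=0 d=0
  a=1 b=0 c=1 d=0
  a=1 b=0 c=1 d=1
  a=1 b=1 c=1 d=1
That's 5 in total.

5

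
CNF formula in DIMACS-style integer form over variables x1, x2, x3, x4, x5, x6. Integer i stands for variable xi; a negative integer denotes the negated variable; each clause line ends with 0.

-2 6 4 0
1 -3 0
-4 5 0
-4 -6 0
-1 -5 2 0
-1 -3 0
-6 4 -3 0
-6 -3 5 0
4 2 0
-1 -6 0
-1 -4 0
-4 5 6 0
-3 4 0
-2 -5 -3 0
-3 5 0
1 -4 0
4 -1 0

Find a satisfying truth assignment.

x1=F, x2=T, x3=F, x4=F, x5=T, x6=T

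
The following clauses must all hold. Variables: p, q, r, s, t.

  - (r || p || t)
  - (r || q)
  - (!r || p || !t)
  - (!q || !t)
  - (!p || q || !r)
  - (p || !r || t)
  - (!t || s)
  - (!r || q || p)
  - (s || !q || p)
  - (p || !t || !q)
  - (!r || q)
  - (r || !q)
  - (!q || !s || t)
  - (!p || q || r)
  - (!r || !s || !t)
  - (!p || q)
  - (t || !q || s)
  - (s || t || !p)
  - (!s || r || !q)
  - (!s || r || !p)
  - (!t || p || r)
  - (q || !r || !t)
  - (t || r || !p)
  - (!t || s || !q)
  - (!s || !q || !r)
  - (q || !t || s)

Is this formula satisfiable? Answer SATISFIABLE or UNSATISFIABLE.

UNSATISFIABLE

q = True:
  propagation gives t=False, r=True, p=True, s=False; an empty clause results — contradiction.
q = False:
  propagation gives r=True; an empty clause results — contradiction.
Every branch closes, so no satisfying assignment exists.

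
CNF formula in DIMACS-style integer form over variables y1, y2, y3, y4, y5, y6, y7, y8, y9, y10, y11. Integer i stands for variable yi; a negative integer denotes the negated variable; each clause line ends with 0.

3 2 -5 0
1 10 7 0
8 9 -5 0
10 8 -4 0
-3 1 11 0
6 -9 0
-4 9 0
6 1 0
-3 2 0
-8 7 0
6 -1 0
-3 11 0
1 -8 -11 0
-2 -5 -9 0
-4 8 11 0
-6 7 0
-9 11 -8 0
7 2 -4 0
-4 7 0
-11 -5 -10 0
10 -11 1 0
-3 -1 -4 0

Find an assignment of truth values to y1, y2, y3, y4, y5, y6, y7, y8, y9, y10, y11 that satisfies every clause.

y1 = True  y2 = True  y3 = False  y4 = False  y5 = True  y6 = True  y7 = True  y8 = True  y9 = False  y10 = False  y11 = False

Pure literal: y4 appears only negated; assign y4 = False.
Pure literal: y7 appears only positively; assign y7 = True.
Set y1 = True and propagate.
  then y6 is forced to True.
Set y2 = True and propagate.
Set y3 = False and propagate.
The remaining clauses are satisfied by y5 = True, y8 = True, y9 = False, y10 = False, y11 = False.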